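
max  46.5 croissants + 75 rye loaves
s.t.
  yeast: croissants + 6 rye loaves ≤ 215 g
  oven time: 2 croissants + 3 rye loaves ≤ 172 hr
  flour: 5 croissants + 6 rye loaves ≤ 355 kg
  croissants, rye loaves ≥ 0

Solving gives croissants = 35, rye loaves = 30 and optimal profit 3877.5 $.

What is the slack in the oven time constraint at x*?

oven time used = 2·35 + 3·30 = 160; slack = 172 − 160 = 12.

12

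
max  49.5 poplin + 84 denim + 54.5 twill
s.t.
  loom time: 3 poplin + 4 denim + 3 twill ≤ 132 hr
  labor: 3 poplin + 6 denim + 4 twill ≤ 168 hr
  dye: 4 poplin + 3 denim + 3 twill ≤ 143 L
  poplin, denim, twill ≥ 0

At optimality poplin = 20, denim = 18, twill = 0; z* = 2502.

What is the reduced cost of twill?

-4

Check each constraint at x*: loom time 132/132 (tight); labor 168/168 (tight); dye 134/143 (slack 9).
Slack constraints have shadow price 0 (complementary slackness).
From A_Bᵀ y = c: 3·y_loom time + 3·y_labor = 49.5; 4·y_loom time + 6·y_labor = 84.
This yields shadow prices y_loom time = 7.5, y_labor = 9.
Reduced cost of twill: c₃ − yᵀa₃ = 54.5 − (7.5·3 + 9·4) = 54.5 − 58.5 = -4.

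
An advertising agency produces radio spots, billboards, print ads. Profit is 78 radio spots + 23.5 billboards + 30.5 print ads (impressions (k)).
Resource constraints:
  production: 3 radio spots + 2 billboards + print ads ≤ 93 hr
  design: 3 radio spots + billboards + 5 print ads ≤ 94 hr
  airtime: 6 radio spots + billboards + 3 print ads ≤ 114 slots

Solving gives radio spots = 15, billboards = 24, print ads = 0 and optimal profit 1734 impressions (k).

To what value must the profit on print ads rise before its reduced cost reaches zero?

Check each constraint at x*: production 93/93 (tight); design 69/94 (slack 25); airtime 114/114 (tight).
Slack constraints have shadow price 0 (complementary slackness).
Dual feasibility on the basic columns requires 3·y_production + 6·y_airtime = 78, 2·y_production + 1·y_airtime = 23.5.
→ y_production = 7 and y_airtime = 9.5.
print ads enters the basis when its profit ≥ yᵀa₃ = 7·1 + 9.5·3 = 35.5.

35.5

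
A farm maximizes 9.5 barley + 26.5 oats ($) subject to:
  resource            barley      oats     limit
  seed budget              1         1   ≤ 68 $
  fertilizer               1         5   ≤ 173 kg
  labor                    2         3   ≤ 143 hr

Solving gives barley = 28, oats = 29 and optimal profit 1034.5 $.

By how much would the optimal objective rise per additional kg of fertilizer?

Check each constraint at x*: seed budget 57/68 (slack 11); fertilizer 173/173 (tight); labor 143/143 (tight).
By complementary slackness, y = 0 for the non-binding constraint.
From A_Bᵀ y = c: 1·y_fertilizer + 2·y_labor = 9.5; 5·y_fertilizer + 3·y_labor = 26.5.
Solving: y_fertilizer = 3.5, y_labor = 3.
Shadow price of fertilizer = 3.5.

3.5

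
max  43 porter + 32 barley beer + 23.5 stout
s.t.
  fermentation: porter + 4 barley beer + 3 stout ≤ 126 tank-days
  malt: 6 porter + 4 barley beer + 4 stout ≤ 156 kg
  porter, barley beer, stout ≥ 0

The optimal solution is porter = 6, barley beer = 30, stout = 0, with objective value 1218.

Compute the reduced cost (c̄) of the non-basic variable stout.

-7.5

Check each constraint at x*: fermentation 126/126 (tight); malt 156/156 (tight).
From A_Bᵀ y = c: 1·y_fermentation + 6·y_malt = 43; 4·y_fermentation + 4·y_malt = 32.
Solving: y_fermentation = 1, y_malt = 7.
Reduced cost of stout: c₃ − yᵀa₃ = 23.5 − (1·3 + 7·4) = 23.5 − 31 = -7.5.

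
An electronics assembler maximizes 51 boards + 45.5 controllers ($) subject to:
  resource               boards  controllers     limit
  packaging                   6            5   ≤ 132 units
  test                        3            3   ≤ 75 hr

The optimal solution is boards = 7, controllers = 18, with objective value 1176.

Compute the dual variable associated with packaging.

5.5

Both packaging and test are binding at x*.
The binding rows give the dual system: 6·y_packaging + 3·y_test = 51 and 5·y_packaging + 3·y_test = 45.5.
This yields shadow prices y_packaging = 5.5, y_test = 6.
Shadow price of packaging = 5.5.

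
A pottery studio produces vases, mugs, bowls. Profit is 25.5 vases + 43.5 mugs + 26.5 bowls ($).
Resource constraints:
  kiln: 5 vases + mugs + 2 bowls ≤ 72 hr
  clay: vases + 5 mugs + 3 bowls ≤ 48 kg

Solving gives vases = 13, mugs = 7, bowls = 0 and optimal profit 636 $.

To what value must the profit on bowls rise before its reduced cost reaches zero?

Check each constraint at x*: kiln 72/72 (tight); clay 48/48 (tight).
Dual feasibility on the basic columns requires 5·y_kiln + 1·y_clay = 25.5, 1·y_kiln + 5·y_clay = 43.5.
→ y_kiln = 3.5 and y_clay = 8.
bowls enters the basis when its profit ≥ yᵀa₃ = 3.5·2 + 8·3 = 31.

31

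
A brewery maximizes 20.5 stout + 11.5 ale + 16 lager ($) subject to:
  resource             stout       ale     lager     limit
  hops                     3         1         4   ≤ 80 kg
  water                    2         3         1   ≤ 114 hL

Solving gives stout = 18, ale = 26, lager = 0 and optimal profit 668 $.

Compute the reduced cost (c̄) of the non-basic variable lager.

At the optimum: hops uses 80 of 80 (binding); water uses 114 of 114 (binding).
From A_Bᵀ y = c: 3·y_hops + 2·y_water = 20.5; 1·y_hops + 3·y_water = 11.5.
Solving: y_hops = 5.5, y_water = 2.
Reduced cost of lager: c₃ − yᵀa₃ = 16 − (5.5·4 + 2·1) = 16 − 24 = -8.

-8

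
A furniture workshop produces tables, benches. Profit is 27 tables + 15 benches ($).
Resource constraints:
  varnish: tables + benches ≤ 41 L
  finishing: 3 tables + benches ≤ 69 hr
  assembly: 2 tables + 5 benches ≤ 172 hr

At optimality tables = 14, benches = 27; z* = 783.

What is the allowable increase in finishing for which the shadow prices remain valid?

54

Binding constraints: varnish, finishing. The basis is B = [[1,1],[3,1]] with det -2.
Per unit increase in finishing, x* moves by d = (0.5, -0.5).
The basis stays optimal until benches reaches 0; allowable increase = 54 hr.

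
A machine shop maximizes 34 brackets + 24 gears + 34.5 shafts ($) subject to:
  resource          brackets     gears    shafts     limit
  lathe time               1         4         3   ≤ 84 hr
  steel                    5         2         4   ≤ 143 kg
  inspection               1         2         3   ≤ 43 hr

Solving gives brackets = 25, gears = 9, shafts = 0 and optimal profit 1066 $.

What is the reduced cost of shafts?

-7

At the optimum: lathe time uses 61 of 84 (slack = 23); steel uses 143 of 143 (binding); inspection uses 43 of 43 (binding).
By complementary slackness, y = 0 for the non-binding constraint.
From A_Bᵀ y = c: 5·y_steel + 1·y_inspection = 34; 2·y_steel + 2·y_inspection = 24.
→ y_steel = 5.5 and y_inspection = 6.5.
Reduced cost of shafts: c₃ − yᵀa₃ = 34.5 − (5.5·4 + 6.5·3) = 34.5 − 41.5 = -7.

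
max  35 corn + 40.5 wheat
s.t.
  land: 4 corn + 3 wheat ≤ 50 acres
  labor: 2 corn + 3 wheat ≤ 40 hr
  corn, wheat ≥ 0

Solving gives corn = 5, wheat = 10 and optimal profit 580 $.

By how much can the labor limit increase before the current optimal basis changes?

Binding constraints: land, labor. The basis is B = [[4,3],[2,3]] with det 6.
Per unit increase in labor, x* moves by d = (-0.5, 0.6667).
The basis stays optimal until corn reaches 0; allowable increase = 10 hr.

10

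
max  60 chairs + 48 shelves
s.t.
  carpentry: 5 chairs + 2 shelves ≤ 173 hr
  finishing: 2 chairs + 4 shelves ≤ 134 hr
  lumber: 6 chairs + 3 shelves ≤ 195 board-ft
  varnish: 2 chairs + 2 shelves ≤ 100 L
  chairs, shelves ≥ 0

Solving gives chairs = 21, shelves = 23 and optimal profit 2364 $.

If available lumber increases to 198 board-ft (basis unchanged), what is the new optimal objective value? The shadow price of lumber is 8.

Δb = 3, so new z* = 2364 + (8)·(3) = 2364 + 24 = 2388.

2388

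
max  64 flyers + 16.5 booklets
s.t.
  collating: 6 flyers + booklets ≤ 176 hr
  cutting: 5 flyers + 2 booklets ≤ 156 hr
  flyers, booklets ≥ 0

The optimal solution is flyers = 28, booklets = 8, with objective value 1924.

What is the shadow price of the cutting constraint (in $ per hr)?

At the optimum: collating uses 176 of 176 (binding); cutting uses 156 of 156 (binding).
The binding rows give the dual system: 6·y_collating + 5·y_cutting = 64 and 1·y_collating + 2·y_cutting = 16.5.
→ y_collating = 6.5 and y_cutting = 5.
Shadow price of cutting = 5.

5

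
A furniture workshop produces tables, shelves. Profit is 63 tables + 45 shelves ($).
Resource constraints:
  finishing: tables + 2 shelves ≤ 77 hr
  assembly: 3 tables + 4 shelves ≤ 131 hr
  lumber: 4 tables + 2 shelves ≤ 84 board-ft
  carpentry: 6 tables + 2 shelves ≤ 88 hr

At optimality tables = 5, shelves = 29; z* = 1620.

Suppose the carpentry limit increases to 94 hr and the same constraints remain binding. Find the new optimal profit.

1659

At the optimum: finishing uses 63 of 77 (slack = 14); assembly uses 131 of 131 (binding); lumber uses 78 of 84 (slack = 6); carpentry uses 88 of 88 (binding).
By complementary slackness, y = 0 for the non-binding constraints.
From A_Bᵀ y = c: 3·y_assembly + 6·y_carpentry = 63; 4·y_assembly + 2·y_carpentry = 45.
This yields shadow prices y_assembly = 8, y_carpentry = 6.5.
Δz = y_carpentry·Δb = 6.5 × (6) = 39, so new z* = 1620 + 39 = 1659.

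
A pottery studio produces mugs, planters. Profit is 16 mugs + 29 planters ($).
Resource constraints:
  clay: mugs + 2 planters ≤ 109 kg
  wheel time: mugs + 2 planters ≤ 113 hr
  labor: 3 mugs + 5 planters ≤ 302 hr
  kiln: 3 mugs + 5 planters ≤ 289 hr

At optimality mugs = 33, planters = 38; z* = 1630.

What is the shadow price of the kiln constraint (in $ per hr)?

3

Binding: clay and kiln. Non-binding: wheel time (4 unused), labor (13 unused).
Since wheel time, labor are not tight, their duals are 0.
The binding rows give the dual system: 1·y_clay + 3·y_kiln = 16 and 2·y_clay + 5·y_kiln = 29.
This yields shadow prices y_clay = 7, y_kiln = 3.
Shadow price of kiln = 3.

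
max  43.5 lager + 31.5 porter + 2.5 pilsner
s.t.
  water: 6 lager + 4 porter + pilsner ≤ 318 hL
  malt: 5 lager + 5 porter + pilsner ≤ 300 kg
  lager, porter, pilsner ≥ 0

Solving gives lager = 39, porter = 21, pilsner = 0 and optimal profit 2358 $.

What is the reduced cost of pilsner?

Check each constraint at x*: water 318/318 (tight); malt 300/300 (tight).
The binding rows give the dual system: 6·y_water + 5·y_malt = 43.5 and 4·y_water + 5·y_malt = 31.5.
This yields shadow prices y_water = 6, y_malt = 1.5.
Reduced cost of pilsner: c₃ − yᵀa₃ = 2.5 − (6·1 + 1.5·1) = 2.5 − 7.5 = -5.

-5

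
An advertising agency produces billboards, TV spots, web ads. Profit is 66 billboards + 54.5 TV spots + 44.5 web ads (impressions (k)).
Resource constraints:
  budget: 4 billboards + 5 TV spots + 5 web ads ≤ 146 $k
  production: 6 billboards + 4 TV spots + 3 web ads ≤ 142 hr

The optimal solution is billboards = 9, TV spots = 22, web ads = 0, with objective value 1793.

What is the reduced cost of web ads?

-2

At the optimum: budget uses 146 of 146 (binding); production uses 142 of 142 (binding).
Dual feasibility on the basic columns requires 4·y_budget + 6·y_production = 66, 5·y_budget + 4·y_production = 54.5.
→ y_budget = 4.5 and y_production = 8.
Reduced cost of web ads: c₃ − yᵀa₃ = 44.5 − (4.5·5 + 8·3) = 44.5 − 46.5 = -2.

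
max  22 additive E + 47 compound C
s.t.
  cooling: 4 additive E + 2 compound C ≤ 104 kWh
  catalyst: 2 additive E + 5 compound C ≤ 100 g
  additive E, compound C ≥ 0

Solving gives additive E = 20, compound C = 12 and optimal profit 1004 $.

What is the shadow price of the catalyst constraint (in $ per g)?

9

Check each constraint at x*: cooling 104/104 (tight); catalyst 100/100 (tight).
The binding rows give the dual system: 4·y_cooling + 2·y_catalyst = 22 and 2·y_cooling + 5·y_catalyst = 47.
This yields shadow prices y_cooling = 1, y_catalyst = 9.
Shadow price of catalyst = 9.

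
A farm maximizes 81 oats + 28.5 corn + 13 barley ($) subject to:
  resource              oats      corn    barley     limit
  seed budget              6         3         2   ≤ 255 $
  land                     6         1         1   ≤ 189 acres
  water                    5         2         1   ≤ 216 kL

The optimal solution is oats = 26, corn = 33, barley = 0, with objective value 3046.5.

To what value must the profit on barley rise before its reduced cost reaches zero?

21

Binding: seed budget and land. Non-binding: water (20 unused).
Since water is not tight, its dual is 0.
From A_Bᵀ y = c: 6·y_seed budget + 6·y_land = 81; 3·y_seed budget + 1·y_land = 28.5.
This yields shadow prices y_seed budget = 7.5, y_land = 6.
barley enters the basis when its profit ≥ yᵀa₃ = 7.5·2 + 6·1 = 21.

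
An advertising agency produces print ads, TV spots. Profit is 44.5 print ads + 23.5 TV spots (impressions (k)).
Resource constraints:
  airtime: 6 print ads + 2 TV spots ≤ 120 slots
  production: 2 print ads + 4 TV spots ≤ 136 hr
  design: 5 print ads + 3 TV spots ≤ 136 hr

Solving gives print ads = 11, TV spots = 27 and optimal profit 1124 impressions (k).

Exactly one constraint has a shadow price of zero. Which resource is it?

airtime: 120/120 (binding)
production: 130/136 (slack 6)
design: 136/136 (binding)
By complementary slackness, a constraint with positive slack has shadow price 0 → production.

production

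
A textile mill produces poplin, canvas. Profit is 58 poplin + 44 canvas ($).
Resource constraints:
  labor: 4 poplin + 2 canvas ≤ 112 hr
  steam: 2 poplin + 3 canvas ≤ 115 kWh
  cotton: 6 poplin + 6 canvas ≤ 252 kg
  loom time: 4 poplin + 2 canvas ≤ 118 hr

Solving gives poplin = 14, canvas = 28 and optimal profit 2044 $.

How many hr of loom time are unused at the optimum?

6

loom time used = 4·14 + 2·28 = 112; slack = 118 − 112 = 6.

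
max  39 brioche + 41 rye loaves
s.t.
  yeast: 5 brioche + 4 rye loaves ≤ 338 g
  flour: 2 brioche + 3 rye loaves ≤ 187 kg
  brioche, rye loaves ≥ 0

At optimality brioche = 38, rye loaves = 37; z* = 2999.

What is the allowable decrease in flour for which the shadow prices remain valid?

51.8

Binding constraints: yeast, flour. The basis is B = [[5,4],[2,3]] with det 7.
Per unit decrease in flour, x* moves by d = (0.5714, -0.7143).
The basis stays optimal until rye loaves reaches 0; allowable decrease = 51.8 kg.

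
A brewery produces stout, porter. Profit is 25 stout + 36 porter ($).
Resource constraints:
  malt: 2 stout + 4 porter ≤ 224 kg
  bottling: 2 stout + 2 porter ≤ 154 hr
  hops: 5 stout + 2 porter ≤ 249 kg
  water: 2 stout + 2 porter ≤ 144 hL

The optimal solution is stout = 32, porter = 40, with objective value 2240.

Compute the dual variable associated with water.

Binding: malt and water. Non-binding: bottling (10 unused), hops (9 unused).
Slack constraints have shadow price 0 (complementary slackness).
From A_Bᵀ y = c: 2·y_malt + 2·y_water = 25; 4·y_malt + 2·y_water = 36.
Solving: y_malt = 5.5, y_water = 7.
Shadow price of water = 7.

7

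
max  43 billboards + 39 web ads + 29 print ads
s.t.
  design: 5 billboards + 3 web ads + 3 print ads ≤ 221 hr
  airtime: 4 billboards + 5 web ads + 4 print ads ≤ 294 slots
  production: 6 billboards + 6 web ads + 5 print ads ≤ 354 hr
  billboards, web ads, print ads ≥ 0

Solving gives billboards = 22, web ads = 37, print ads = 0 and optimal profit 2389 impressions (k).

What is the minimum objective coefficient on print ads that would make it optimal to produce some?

33.5

Binding: design and production. Non-binding: airtime (21 unused).
Slack constraints have shadow price 0 (complementary slackness).
From A_Bᵀ y = c: 5·y_design + 6·y_production = 43; 3·y_design + 6·y_production = 39.
→ y_design = 2 and y_production = 5.5.
print ads enters the basis when its profit ≥ yᵀa₃ = 2·3 + 5.5·5 = 33.5.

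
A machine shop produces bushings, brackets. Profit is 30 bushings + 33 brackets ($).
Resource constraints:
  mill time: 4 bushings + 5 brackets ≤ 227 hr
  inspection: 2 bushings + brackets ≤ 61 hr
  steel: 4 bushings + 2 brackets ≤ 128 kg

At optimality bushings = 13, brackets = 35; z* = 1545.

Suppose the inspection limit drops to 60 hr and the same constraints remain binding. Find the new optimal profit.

Binding: mill time and inspection. Non-binding: steel (6 unused).
Since steel is not tight, its dual is 0.
From A_Bᵀ y = c: 4·y_mill time + 2·y_inspection = 30; 5·y_mill time + 1·y_inspection = 33.
This yields shadow prices y_mill time = 6, y_inspection = 3.
Δz = y_inspection·Δb = 3 × (-1) = -3, so new z* = 1545 − 3 = 1542.

1542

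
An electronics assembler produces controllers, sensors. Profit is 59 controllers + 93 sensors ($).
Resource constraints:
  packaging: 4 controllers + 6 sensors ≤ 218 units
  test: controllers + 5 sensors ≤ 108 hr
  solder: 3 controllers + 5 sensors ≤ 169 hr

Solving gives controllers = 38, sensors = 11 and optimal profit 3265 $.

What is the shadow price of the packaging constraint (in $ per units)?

At the optimum: packaging uses 218 of 218 (binding); test uses 93 of 108 (slack = 15); solder uses 169 of 169 (binding).
Since test is not tight, its dual is 0.
The binding rows give the dual system: 4·y_packaging + 3·y_solder = 59 and 6·y_packaging + 5·y_solder = 93.
This yields shadow prices y_packaging = 8, y_solder = 9.
Shadow price of packaging = 8.

8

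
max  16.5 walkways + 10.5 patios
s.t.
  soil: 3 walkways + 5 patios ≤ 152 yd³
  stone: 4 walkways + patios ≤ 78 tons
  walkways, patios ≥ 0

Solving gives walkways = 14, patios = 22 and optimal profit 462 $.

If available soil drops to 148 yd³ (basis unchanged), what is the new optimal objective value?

456

Both soil and stone are binding at x*.
Dual feasibility on the basic columns requires 3·y_soil + 4·y_stone = 16.5, 5·y_soil + 1·y_stone = 10.5.
This yields shadow prices y_soil = 1.5, y_stone = 3.
Δz = y_soil·Δb = 1.5 × (-4) = -6, so new z* = 462 − 6 = 456.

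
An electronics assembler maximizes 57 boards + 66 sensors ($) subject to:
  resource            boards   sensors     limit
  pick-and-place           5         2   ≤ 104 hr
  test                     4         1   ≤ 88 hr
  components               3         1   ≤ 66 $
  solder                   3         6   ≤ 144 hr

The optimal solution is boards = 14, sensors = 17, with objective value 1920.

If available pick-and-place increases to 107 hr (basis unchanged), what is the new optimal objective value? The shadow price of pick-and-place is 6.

Δb = 3, so new z* = 1920 + (6)·(3) = 1920 + 18 = 1938.

1938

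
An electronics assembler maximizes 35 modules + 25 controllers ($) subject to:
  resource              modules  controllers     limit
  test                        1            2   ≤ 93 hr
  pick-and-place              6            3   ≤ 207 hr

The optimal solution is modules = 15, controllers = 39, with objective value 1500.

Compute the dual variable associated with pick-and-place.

5

Check each constraint at x*: test 93/93 (tight); pick-and-place 207/207 (tight).
From A_Bᵀ y = c: 1·y_test + 6·y_pick-and-place = 35; 2·y_test + 3·y_pick-and-place = 25.
This yields shadow prices y_test = 5, y_pick-and-place = 5.
Shadow price of pick-and-place = 5.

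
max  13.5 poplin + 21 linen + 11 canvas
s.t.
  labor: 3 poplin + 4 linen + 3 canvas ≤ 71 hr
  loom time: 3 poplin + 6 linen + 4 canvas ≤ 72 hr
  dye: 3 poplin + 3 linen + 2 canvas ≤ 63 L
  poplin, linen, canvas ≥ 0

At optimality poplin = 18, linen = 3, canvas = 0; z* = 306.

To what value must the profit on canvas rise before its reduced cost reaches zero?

14

At the optimum: labor uses 66 of 71 (slack = 5); loom time uses 72 of 72 (binding); dye uses 63 of 63 (binding).
By complementary slackness, y = 0 for the non-binding constraint.
The binding rows give the dual system: 3·y_loom time + 3·y_dye = 13.5 and 6·y_loom time + 3·y_dye = 21.
This yields shadow prices y_loom time = 2.5, y_dye = 2.
canvas enters the basis when its profit ≥ yᵀa₃ = 2.5·4 + 2·2 = 14.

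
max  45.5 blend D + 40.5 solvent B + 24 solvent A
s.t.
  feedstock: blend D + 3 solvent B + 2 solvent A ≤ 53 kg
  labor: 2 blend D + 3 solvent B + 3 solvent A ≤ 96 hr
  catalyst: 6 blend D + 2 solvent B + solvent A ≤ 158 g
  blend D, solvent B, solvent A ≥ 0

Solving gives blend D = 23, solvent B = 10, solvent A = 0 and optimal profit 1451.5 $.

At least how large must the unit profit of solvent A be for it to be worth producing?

Binding: feedstock and catalyst. Non-binding: labor (20 unused).
Since labor is not tight, its dual is 0.
From A_Bᵀ y = c: 1·y_feedstock + 6·y_catalyst = 45.5; 3·y_feedstock + 2·y_catalyst = 40.5.
Solving: y_feedstock = 9.5, y_catalyst = 6.
solvent A enters the basis when its profit ≥ yᵀa₃ = 9.5·2 + 6·1 = 25.

25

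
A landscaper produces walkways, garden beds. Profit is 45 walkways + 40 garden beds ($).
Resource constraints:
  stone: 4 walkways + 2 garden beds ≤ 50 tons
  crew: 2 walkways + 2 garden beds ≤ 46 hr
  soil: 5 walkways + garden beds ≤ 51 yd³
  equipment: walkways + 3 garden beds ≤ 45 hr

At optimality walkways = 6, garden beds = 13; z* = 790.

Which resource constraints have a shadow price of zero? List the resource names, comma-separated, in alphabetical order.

crew, soil

stone: 50/50 (binding)
crew: 38/46 (slack 8)
soil: 43/51 (slack 8)
equipment: 45/45 (binding)
By complementary slackness, a constraint with positive slack has shadow price 0 → crew, soil.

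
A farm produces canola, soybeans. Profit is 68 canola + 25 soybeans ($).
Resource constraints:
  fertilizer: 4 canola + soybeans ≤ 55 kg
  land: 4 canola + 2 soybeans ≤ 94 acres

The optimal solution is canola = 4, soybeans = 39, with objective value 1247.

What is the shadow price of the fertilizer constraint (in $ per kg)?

9

Check each constraint at x*: fertilizer 55/55 (tight); land 94/94 (tight).
From A_Bᵀ y = c: 4·y_fertilizer + 4·y_land = 68; 1·y_fertilizer + 2·y_land = 25.
This yields shadow prices y_fertilizer = 9, y_land = 8.
Shadow price of fertilizer = 9.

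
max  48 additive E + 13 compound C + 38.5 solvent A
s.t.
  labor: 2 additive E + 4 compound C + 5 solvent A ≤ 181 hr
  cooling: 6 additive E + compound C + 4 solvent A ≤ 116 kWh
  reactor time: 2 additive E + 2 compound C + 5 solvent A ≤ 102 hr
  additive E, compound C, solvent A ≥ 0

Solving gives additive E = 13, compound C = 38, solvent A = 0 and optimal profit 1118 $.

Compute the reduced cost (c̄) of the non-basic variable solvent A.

At the optimum: labor uses 178 of 181 (slack = 3); cooling uses 116 of 116 (binding); reactor time uses 102 of 102 (binding).
Slack constraints have shadow price 0 (complementary slackness).
The binding rows give the dual system: 6·y_cooling + 2·y_reactor time = 48 and 1·y_cooling + 2·y_reactor time = 13.
Solving: y_cooling = 7, y_reactor time = 3.
Reduced cost of solvent A: c₃ − yᵀa₃ = 38.5 − (7·4 + 3·5) = 38.5 − 43 = -4.5.

-4.5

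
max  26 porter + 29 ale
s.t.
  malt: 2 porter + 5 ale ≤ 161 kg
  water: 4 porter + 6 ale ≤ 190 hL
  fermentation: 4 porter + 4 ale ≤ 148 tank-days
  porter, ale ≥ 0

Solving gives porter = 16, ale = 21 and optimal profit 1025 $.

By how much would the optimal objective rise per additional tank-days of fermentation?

5

Binding: water and fermentation. Non-binding: malt (24 unused).
By complementary slackness, y = 0 for the non-binding constraint.
From A_Bᵀ y = c: 4·y_water + 4·y_fermentation = 26; 6·y_water + 4·y_fermentation = 29.
Solving: y_water = 1.5, y_fermentation = 5.
Shadow price of fermentation = 5.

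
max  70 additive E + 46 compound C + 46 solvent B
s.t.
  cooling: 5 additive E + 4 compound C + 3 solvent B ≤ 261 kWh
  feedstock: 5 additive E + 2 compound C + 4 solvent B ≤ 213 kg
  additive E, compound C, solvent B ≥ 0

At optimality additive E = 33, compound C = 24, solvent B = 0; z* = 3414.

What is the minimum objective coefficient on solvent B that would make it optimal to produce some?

47

At the optimum: cooling uses 261 of 261 (binding); feedstock uses 213 of 213 (binding).
Dual feasibility on the basic columns requires 5·y_cooling + 5·y_feedstock = 70, 4·y_cooling + 2·y_feedstock = 46.
This yields shadow prices y_cooling = 9, y_feedstock = 5.
solvent B enters the basis when its profit ≥ yᵀa₃ = 9·3 + 5·4 = 47.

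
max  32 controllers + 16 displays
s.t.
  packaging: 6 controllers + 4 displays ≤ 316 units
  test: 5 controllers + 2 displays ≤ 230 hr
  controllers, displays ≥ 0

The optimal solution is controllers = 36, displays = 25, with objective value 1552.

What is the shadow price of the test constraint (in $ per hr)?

4

Check each constraint at x*: packaging 316/316 (tight); test 230/230 (tight).
From A_Bᵀ y = c: 6·y_packaging + 5·y_test = 32; 4·y_packaging + 2·y_test = 16.
This yields shadow prices y_packaging = 2, y_test = 4.
Shadow price of test = 4.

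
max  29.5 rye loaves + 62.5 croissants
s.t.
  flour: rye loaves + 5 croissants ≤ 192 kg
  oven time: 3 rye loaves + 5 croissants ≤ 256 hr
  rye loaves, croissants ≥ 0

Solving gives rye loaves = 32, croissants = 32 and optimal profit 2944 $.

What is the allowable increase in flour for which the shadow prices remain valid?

64

Binding constraints: flour, oven time. The basis is B = [[1,5],[3,5]] with det -10.
Per unit increase in flour, x* moves by d = (-0.5, 0.3).
The basis stays optimal until rye loaves reaches 0; allowable increase = 64 kg.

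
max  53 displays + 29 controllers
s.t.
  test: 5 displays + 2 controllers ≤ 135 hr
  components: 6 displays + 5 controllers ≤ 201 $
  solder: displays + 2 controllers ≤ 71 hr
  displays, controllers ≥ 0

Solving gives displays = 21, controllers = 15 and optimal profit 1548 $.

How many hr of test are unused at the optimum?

test used = 5·21 + 2·15 = 135; slack = 135 − 135 = 0.

0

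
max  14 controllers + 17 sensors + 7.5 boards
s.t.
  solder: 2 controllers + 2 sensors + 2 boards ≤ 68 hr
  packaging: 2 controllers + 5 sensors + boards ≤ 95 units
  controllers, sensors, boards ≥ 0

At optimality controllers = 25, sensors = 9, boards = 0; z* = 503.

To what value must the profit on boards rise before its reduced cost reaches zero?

13

At the optimum: solder uses 68 of 68 (binding); packaging uses 95 of 95 (binding).
Dual feasibility on the basic columns requires 2·y_solder + 2·y_packaging = 14, 2·y_solder + 5·y_packaging = 17.
→ y_solder = 6 and y_packaging = 1.
boards enters the basis when its profit ≥ yᵀa₃ = 6·2 + 1·1 = 13.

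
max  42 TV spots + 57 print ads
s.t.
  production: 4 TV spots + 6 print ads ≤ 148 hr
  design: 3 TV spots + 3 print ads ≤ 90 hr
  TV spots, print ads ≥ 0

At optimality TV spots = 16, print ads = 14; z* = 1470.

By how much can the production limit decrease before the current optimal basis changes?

Binding constraints: production, design. The basis is B = [[4,6],[3,3]] with det -6.
Per unit decrease in production, x* moves by d = (0.5, -0.5).
The basis stays optimal until print ads reaches 0; allowable decrease = 28 hr.

28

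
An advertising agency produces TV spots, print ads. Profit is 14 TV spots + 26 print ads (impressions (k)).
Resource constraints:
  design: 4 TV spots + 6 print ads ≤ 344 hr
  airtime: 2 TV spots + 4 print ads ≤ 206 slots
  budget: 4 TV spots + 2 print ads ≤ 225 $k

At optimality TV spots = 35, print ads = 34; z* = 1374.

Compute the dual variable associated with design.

At the optimum: design uses 344 of 344 (binding); airtime uses 206 of 206 (binding); budget uses 208 of 225 (slack = 17).
Slack constraints have shadow price 0 (complementary slackness).
The binding rows give the dual system: 4·y_design + 2·y_airtime = 14 and 6·y_design + 4·y_airtime = 26.
Solving: y_design = 1, y_airtime = 5.
Shadow price of design = 1.

1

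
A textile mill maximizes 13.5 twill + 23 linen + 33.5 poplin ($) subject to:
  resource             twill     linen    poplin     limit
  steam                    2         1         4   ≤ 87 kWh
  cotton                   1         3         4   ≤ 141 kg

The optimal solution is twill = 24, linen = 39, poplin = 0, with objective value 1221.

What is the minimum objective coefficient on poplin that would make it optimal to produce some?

40

Both steam and cotton are binding at x*.
Dual feasibility on the basic columns requires 2·y_steam + 1·y_cotton = 13.5, 1·y_steam + 3·y_cotton = 23.
→ y_steam = 3.5 and y_cotton = 6.5.
poplin enters the basis when its profit ≥ yᵀa₃ = 3.5·4 + 6.5·4 = 40.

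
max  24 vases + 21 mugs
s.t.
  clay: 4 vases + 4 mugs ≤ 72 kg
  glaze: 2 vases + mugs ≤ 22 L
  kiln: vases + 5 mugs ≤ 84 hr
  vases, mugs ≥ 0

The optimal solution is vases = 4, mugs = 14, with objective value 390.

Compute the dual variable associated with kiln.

At the optimum: clay uses 72 of 72 (binding); glaze uses 22 of 22 (binding); kiln uses 74 of 84 (slack = 10).
By complementary slackness, y = 0 for the non-binding constraint.
The binding rows give the dual system: 4·y_clay + 2·y_glaze = 24 and 4·y_clay + 1·y_glaze = 21.
→ y_clay = 4.5 and y_glaze = 3.
Shadow price of kiln = 0.

0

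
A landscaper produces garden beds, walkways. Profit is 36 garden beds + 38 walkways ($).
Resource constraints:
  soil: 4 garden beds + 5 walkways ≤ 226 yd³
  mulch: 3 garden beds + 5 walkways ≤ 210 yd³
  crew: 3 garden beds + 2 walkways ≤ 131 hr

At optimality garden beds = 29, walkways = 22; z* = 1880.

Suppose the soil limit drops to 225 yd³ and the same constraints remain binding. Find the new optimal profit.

Check each constraint at x*: soil 226/226 (tight); mulch 197/210 (slack 13); crew 131/131 (tight).
By complementary slackness, y = 0 for the non-binding constraint.
Dual feasibility on the basic columns requires 4·y_soil + 3·y_crew = 36, 5·y_soil + 2·y_crew = 38.
Solving: y_soil = 6, y_crew = 4.
Δz = y_soil·Δb = 6 × (-1) = -6, so new z* = 1880 − 6 = 1874.

1874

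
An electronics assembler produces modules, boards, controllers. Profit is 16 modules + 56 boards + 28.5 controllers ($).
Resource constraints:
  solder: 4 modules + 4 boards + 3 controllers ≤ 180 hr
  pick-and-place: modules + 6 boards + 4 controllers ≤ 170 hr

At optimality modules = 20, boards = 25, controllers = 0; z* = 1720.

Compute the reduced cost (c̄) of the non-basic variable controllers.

-9.5

At the optimum: solder uses 180 of 180 (binding); pick-and-place uses 170 of 170 (binding).
From A_Bᵀ y = c: 4·y_solder + 1·y_pick-and-place = 16; 4·y_solder + 6·y_pick-and-place = 56.
This yields shadow prices y_solder = 2, y_pick-and-place = 8.
Reduced cost of controllers: c₃ − yᵀa₃ = 28.5 − (2·3 + 8·4) = 28.5 − 38 = -9.5.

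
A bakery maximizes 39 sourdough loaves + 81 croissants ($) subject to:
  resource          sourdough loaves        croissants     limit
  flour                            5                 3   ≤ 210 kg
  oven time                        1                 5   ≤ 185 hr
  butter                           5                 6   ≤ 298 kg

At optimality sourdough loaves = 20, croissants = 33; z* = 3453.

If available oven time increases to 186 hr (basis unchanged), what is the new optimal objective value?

3462

Check each constraint at x*: flour 199/210 (slack 11); oven time 185/185 (tight); butter 298/298 (tight).
Since flour is not tight, its dual is 0.
The binding rows give the dual system: 1·y_oven time + 5·y_butter = 39 and 5·y_oven time + 6·y_butter = 81.
Solving: y_oven time = 9, y_butter = 6.
Δz = y_oven time·Δb = 9 × (1) = 9, so new z* = 3453 + 9 = 3462.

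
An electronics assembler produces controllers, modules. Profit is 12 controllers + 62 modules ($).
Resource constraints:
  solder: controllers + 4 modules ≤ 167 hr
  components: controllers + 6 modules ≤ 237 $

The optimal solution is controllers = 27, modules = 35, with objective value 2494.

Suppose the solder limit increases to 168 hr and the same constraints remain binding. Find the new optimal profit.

2499

Both solder and components are binding at x*.
The binding rows give the dual system: 1·y_solder + 1·y_components = 12 and 4·y_solder + 6·y_components = 62.
This yields shadow prices y_solder = 5, y_components = 7.
Δz = y_solder·Δb = 5 × (1) = 5, so new z* = 2494 + 5 = 2499.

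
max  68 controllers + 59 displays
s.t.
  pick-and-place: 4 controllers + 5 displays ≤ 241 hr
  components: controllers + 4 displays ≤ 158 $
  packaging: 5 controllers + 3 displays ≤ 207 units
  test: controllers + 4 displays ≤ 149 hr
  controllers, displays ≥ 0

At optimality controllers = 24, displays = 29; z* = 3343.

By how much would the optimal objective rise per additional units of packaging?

8

Check each constraint at x*: pick-and-place 241/241 (tight); components 140/158 (slack 18); packaging 207/207 (tight); test 140/149 (slack 9).
Slack constraints have shadow price 0 (complementary slackness).
Dual feasibility on the basic columns requires 4·y_pick-and-place + 5·y_packaging = 68, 5·y_pick-and-place + 3·y_packaging = 59.
This yields shadow prices y_pick-and-place = 7, y_packaging = 8.
Shadow price of packaging = 8.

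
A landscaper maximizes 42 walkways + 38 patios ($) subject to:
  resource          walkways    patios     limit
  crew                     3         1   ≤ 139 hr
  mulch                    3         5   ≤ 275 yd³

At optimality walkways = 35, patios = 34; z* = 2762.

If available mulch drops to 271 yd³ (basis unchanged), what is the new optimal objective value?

At the optimum: crew uses 139 of 139 (binding); mulch uses 275 of 275 (binding).
Dual feasibility on the basic columns requires 3·y_crew + 3·y_mulch = 42, 1·y_crew + 5·y_mulch = 38.
This yields shadow prices y_crew = 8, y_mulch = 6.
Δz = y_mulch·Δb = 6 × (-4) = -24, so new z* = 2762 − 24 = 2738.

2738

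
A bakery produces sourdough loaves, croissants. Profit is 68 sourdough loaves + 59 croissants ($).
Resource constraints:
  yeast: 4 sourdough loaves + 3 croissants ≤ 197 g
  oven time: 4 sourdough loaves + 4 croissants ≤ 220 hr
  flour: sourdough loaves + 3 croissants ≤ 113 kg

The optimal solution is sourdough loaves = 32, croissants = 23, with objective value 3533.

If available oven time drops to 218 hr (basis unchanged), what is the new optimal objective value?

3517

Binding: yeast and oven time. Non-binding: flour (12 unused).
By complementary slackness, y = 0 for the non-binding constraint.
Dual feasibility on the basic columns requires 4·y_yeast + 4·y_oven time = 68, 3·y_yeast + 4·y_oven time = 59.
→ y_yeast = 9 and y_oven time = 8.
Δz = y_oven time·Δb = 8 × (-2) = -16, so new z* = 3533 − 16 = 3517.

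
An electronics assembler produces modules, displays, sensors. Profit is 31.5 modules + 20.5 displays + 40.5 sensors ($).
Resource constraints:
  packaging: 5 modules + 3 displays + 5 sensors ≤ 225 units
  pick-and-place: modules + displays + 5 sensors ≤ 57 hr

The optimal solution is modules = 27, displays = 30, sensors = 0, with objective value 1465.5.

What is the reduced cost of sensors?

-7

At the optimum: packaging uses 225 of 225 (binding); pick-and-place uses 57 of 57 (binding).
Dual feasibility on the basic columns requires 5·y_packaging + 1·y_pick-and-place = 31.5, 3·y_packaging + 1·y_pick-and-place = 20.5.
Solving: y_packaging = 5.5, y_pick-and-place = 4.
Reduced cost of sensors: c₃ − yᵀa₃ = 40.5 − (5.5·5 + 4·5) = 40.5 − 47.5 = -7.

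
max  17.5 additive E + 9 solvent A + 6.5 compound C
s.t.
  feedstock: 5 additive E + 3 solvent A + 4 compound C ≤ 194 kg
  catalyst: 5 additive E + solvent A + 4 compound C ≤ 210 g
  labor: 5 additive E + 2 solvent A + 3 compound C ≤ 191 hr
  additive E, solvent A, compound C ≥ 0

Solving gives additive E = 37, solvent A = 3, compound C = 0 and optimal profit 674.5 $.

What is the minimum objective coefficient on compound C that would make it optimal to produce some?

12.5

At the optimum: feedstock uses 194 of 194 (binding); catalyst uses 188 of 210 (slack = 22); labor uses 191 of 191 (binding).
By complementary slackness, y = 0 for the non-binding constraint.
The binding rows give the dual system: 5·y_feedstock + 5·y_labor = 17.5 and 3·y_feedstock + 2·y_labor = 9.
→ y_feedstock = 2 and y_labor = 1.5.
compound C enters the basis when its profit ≥ yᵀa₃ = 2·4 + 1.5·3 = 12.5.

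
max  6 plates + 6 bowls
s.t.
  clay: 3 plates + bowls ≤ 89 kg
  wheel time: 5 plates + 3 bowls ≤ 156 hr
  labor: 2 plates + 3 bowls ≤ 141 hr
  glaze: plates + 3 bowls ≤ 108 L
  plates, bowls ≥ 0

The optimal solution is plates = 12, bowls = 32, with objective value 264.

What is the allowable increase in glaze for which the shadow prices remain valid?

Binding constraints: wheel time, glaze. The basis is B = [[5,3],[1,3]] with det 12.
Per unit increase in glaze, x* moves by d = (-0.25, 0.4167).
The basis stays optimal until labor becomes binding; allowable increase = 28 L.

28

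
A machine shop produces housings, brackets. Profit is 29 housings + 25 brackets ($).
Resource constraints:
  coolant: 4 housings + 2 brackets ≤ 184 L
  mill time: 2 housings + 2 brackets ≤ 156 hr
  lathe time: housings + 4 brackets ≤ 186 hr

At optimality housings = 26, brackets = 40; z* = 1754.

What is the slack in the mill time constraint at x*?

24

mill time used = 2·26 + 2·40 = 132; slack = 156 − 132 = 24.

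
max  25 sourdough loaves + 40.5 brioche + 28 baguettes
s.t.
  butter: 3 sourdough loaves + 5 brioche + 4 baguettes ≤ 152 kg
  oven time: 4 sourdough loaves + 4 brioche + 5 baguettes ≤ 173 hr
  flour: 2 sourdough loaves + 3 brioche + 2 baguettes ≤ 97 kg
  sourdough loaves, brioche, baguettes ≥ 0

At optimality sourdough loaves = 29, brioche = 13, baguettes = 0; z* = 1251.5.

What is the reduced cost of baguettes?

Check each constraint at x*: butter 152/152 (tight); oven time 168/173 (slack 5); flour 97/97 (tight).
Slack constraints have shadow price 0 (complementary slackness).
From A_Bᵀ y = c: 3·y_butter + 2·y_flour = 25; 5·y_butter + 3·y_flour = 40.5.
Solving: y_butter = 6, y_flour = 3.5.
Reduced cost of baguettes: c₃ − yᵀa₃ = 28 − (6·4 + 3.5·2) = 28 − 31 = -3.

-3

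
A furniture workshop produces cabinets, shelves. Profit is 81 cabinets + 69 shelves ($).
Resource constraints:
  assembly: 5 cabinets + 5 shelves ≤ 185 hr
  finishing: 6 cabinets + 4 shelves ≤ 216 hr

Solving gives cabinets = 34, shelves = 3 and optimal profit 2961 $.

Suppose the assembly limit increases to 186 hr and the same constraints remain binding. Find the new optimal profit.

2970

Both assembly and finishing are binding at x*.
From A_Bᵀ y = c: 5·y_assembly + 6·y_finishing = 81; 5·y_assembly + 4·y_finishing = 69.
→ y_assembly = 9 and y_finishing = 6.
Δz = y_assembly·Δb = 9 × (1) = 9, so new z* = 2961 + 9 = 2970.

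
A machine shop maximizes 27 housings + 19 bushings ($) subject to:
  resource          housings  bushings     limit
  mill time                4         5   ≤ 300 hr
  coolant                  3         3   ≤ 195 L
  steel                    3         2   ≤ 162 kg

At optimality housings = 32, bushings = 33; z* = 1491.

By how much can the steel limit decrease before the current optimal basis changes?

7

Binding constraints: coolant, steel. The basis is B = [[3,3],[3,2]] with det -3.
Per unit decrease in steel, x* moves by d = (-1, 1).
The basis stays optimal until mill time becomes binding; allowable decrease = 7 kg.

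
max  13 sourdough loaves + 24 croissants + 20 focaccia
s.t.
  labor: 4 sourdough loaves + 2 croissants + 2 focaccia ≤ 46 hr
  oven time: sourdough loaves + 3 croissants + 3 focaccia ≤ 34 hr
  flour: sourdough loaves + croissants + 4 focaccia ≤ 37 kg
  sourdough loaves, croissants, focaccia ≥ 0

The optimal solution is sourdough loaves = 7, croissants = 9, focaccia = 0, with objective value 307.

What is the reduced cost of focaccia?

At the optimum: labor uses 46 of 46 (binding); oven time uses 34 of 34 (binding); flour uses 16 of 37 (slack = 21).
By complementary slackness, y = 0 for the non-binding constraint.
From A_Bᵀ y = c: 4·y_labor + 1·y_oven time = 13; 2·y_labor + 3·y_oven time = 24.
This yields shadow prices y_labor = 1.5, y_oven time = 7.
Reduced cost of focaccia: c₃ − yᵀa₃ = 20 − (1.5·2 + 7·3) = 20 − 24 = -4.

-4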